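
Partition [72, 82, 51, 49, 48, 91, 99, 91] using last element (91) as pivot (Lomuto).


Pivot: 91
  72 <= 91: advance i (no swap)
  82 <= 91: advance i (no swap)
  51 <= 91: advance i (no swap)
  49 <= 91: advance i (no swap)
  48 <= 91: advance i (no swap)
  91 <= 91: advance i (no swap)
Place pivot at 6: [72, 82, 51, 49, 48, 91, 91, 99]

Partitioned: [72, 82, 51, 49, 48, 91, 91, 99]


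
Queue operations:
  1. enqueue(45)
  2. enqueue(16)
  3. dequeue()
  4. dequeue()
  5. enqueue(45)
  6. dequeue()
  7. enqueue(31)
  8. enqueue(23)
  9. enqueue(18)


enqueue(45) -> [45]
enqueue(16) -> [45, 16]
dequeue()->45, [16]
dequeue()->16, []
enqueue(45) -> [45]
dequeue()->45, []
enqueue(31) -> [31]
enqueue(23) -> [31, 23]
enqueue(18) -> [31, 23, 18]

Final queue: [31, 23, 18]


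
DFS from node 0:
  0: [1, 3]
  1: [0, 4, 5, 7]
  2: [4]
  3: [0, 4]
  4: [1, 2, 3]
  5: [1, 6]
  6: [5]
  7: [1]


Visit 0, push [3, 1]
Visit 1, push [7, 5, 4]
Visit 4, push [3, 2]
Visit 2, push []
Visit 3, push []
Visit 5, push [6]
Visit 6, push []
Visit 7, push []

DFS order: [0, 1, 4, 2, 3, 5, 6, 7]


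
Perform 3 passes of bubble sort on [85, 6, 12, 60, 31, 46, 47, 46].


Initial: [85, 6, 12, 60, 31, 46, 47, 46]
Pass 1: [6, 12, 60, 31, 46, 47, 46, 85] (7 swaps)
Pass 2: [6, 12, 31, 46, 47, 46, 60, 85] (4 swaps)
Pass 3: [6, 12, 31, 46, 46, 47, 60, 85] (1 swaps)

After 3 passes: [6, 12, 31, 46, 46, 47, 60, 85]


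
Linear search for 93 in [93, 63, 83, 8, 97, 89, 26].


i=0: 93==93 found!

Found at 0, 1 comps


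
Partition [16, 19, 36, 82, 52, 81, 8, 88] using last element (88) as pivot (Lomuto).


Pivot: 88
  16 <= 88: advance i (no swap)
  19 <= 88: advance i (no swap)
  36 <= 88: advance i (no swap)
  82 <= 88: advance i (no swap)
  52 <= 88: advance i (no swap)
  81 <= 88: advance i (no swap)
  8 <= 88: advance i (no swap)
Place pivot at 7: [16, 19, 36, 82, 52, 81, 8, 88]

Partitioned: [16, 19, 36, 82, 52, 81, 8, 88]


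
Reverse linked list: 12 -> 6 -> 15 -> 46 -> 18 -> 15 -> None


Step 1: curr=12, set curr.next=prev(None) | reversed so far: 12
Step 2: curr=6, set curr.next=prev(12) | reversed so far: 6 -> 12
Step 3: curr=15, set curr.next=prev(6) | reversed so far: 15 -> 6 -> 12
Step 4: curr=46, set curr.next=prev(15) | reversed so far: 46 -> 15 -> 6 -> 12
Step 5: curr=18, set curr.next=prev(46) | reversed so far: 18 -> 46 -> 15 -> 6 -> 12
Step 6: curr=15, set curr.next=prev(18) | reversed so far: 15 -> 18 -> 46 -> 15 -> 6 -> 12

15 -> 18 -> 46 -> 15 -> 6 -> 12 -> None


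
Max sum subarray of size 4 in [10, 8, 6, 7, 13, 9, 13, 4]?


[0:4]: 31
[1:5]: 34
[2:6]: 35
[3:7]: 42
[4:8]: 39

Max: 42 at [3:7]


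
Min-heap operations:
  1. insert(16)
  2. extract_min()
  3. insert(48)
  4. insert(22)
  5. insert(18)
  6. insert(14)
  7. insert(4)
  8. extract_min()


insert(16) -> [16]
extract_min()->16, []
insert(48) -> [48]
insert(22) -> [22, 48]
insert(18) -> [18, 48, 22]
insert(14) -> [14, 18, 22, 48]
insert(4) -> [4, 14, 22, 48, 18]
extract_min()->4, [14, 18, 22, 48]

Final heap: [14, 18, 22, 48]


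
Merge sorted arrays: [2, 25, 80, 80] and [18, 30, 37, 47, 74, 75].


Take 2 from A
Take 18 from B
Take 25 from A
Take 30 from B
Take 37 from B
Take 47 from B
Take 74 from B
Take 75 from B

Merged: [2, 18, 25, 30, 37, 47, 74, 75, 80, 80]


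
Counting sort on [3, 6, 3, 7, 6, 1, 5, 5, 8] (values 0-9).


Input: [3, 6, 3, 7, 6, 1, 5, 5, 8]
Counts: [0, 1, 0, 2, 0, 2, 2, 1, 1, 0]

Sorted: [1, 3, 3, 5, 5, 6, 6, 7, 8]


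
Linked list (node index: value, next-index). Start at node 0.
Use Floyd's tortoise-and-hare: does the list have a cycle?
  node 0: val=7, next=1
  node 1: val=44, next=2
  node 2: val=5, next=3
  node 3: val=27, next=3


Floyd's tortoise (slow, +1) and hare (fast, +2):
  init: slow=0, fast=0
  step 1: slow=1, fast=2
  step 2: slow=2, fast=3
  step 3: slow=3, fast=3
  slow == fast at node 3: cycle detected

Cycle: yes


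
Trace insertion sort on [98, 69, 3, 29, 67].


Initial: [98, 69, 3, 29, 67]
Insert 69: [69, 98, 3, 29, 67]
Insert 3: [3, 69, 98, 29, 67]
Insert 29: [3, 29, 69, 98, 67]
Insert 67: [3, 29, 67, 69, 98]

Sorted: [3, 29, 67, 69, 98]


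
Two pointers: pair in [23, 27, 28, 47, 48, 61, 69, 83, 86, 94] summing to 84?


lo=0(23)+hi=9(94)=117
lo=0(23)+hi=8(86)=109
lo=0(23)+hi=7(83)=106
lo=0(23)+hi=6(69)=92
lo=0(23)+hi=5(61)=84

Yes: 23+61=84


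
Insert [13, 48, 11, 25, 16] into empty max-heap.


Insert 13: [13]
Insert 48: [48, 13]
Insert 11: [48, 13, 11]
Insert 25: [48, 25, 11, 13]
Insert 16: [48, 25, 11, 13, 16]

Final heap: [48, 25, 11, 13, 16]


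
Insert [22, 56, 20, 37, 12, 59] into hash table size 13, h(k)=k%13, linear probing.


Insert 22: h=9 -> slot 9
Insert 56: h=4 -> slot 4
Insert 20: h=7 -> slot 7
Insert 37: h=11 -> slot 11
Insert 12: h=12 -> slot 12
Insert 59: h=7, 1 probes -> slot 8

Table: [None, None, None, None, 56, None, None, 20, 59, 22, None, 37, 12]


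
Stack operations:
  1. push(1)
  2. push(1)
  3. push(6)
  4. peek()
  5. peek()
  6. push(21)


push(1) -> [1]
push(1) -> [1, 1]
push(6) -> [1, 1, 6]
peek()->6
peek()->6
push(21) -> [1, 1, 6, 21]

Final stack: [1, 1, 6, 21]


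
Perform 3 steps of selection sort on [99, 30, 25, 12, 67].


Initial: [99, 30, 25, 12, 67]
Step 1: min=12 at 3
  Swap: [12, 30, 25, 99, 67]
Step 2: min=25 at 2
  Swap: [12, 25, 30, 99, 67]
Step 3: min=30 at 2
  Swap: [12, 25, 30, 99, 67]

After 3 steps: [12, 25, 30, 99, 67]


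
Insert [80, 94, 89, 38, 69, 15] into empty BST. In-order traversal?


Insert 80: root
Insert 94: R from 80
Insert 89: R from 80 -> L from 94
Insert 38: L from 80
Insert 69: L from 80 -> R from 38
Insert 15: L from 80 -> L from 38

In-order: [15, 38, 69, 80, 89, 94]


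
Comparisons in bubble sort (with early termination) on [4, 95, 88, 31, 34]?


Algorithm: bubble sort (with early termination)
Input: [4, 95, 88, 31, 34]
Sorted: [4, 31, 34, 88, 95]

9


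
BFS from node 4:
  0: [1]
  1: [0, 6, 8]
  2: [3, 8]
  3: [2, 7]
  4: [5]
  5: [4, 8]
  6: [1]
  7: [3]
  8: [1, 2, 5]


Visit 4, enqueue [5]
Visit 5, enqueue [8]
Visit 8, enqueue [1, 2]
Visit 1, enqueue [0, 6]
Visit 2, enqueue [3]
Visit 0, enqueue []
Visit 6, enqueue []
Visit 3, enqueue [7]
Visit 7, enqueue []

BFS order: [4, 5, 8, 1, 2, 0, 6, 3, 7]


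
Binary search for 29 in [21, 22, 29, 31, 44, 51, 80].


Step 1: lo=0, hi=6, mid=3, val=31
Step 2: lo=0, hi=2, mid=1, val=22
Step 3: lo=2, hi=2, mid=2, val=29

Found at index 2


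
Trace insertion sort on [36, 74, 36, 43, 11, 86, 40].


Initial: [36, 74, 36, 43, 11, 86, 40]
Insert 74: [36, 74, 36, 43, 11, 86, 40]
Insert 36: [36, 36, 74, 43, 11, 86, 40]
Insert 43: [36, 36, 43, 74, 11, 86, 40]
Insert 11: [11, 36, 36, 43, 74, 86, 40]
Insert 86: [11, 36, 36, 43, 74, 86, 40]
Insert 40: [11, 36, 36, 40, 43, 74, 86]

Sorted: [11, 36, 36, 40, 43, 74, 86]


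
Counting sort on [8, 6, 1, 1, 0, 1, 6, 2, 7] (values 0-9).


Input: [8, 6, 1, 1, 0, 1, 6, 2, 7]
Counts: [1, 3, 1, 0, 0, 0, 2, 1, 1, 0]

Sorted: [0, 1, 1, 1, 2, 6, 6, 7, 8]


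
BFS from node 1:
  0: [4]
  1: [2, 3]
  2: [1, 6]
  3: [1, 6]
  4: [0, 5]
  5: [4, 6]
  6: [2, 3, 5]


Visit 1, enqueue [2, 3]
Visit 2, enqueue [6]
Visit 3, enqueue []
Visit 6, enqueue [5]
Visit 5, enqueue [4]
Visit 4, enqueue [0]
Visit 0, enqueue []

BFS order: [1, 2, 3, 6, 5, 4, 0]


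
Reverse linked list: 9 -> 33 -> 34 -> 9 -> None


Step 1: curr=9, set curr.next=prev(None) | reversed so far: 9
Step 2: curr=33, set curr.next=prev(9) | reversed so far: 33 -> 9
Step 3: curr=34, set curr.next=prev(33) | reversed so far: 34 -> 33 -> 9
Step 4: curr=9, set curr.next=prev(34) | reversed so far: 9 -> 34 -> 33 -> 9

9 -> 34 -> 33 -> 9 -> None


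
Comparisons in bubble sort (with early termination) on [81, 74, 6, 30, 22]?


Algorithm: bubble sort (with early termination)
Input: [81, 74, 6, 30, 22]
Sorted: [6, 22, 30, 74, 81]

10


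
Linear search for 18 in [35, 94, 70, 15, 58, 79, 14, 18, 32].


i=0: 35!=18
i=1: 94!=18
i=2: 70!=18
i=3: 15!=18
i=4: 58!=18
i=5: 79!=18
i=6: 14!=18
i=7: 18==18 found!

Found at 7, 8 comps


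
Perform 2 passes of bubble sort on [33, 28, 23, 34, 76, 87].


Initial: [33, 28, 23, 34, 76, 87]
Pass 1: [28, 23, 33, 34, 76, 87] (2 swaps)
Pass 2: [23, 28, 33, 34, 76, 87] (1 swaps)

After 2 passes: [23, 28, 33, 34, 76, 87]


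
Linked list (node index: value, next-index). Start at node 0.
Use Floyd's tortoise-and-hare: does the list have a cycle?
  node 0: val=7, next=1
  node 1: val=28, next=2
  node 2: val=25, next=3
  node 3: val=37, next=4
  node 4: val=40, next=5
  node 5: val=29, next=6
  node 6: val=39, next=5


Floyd's tortoise (slow, +1) and hare (fast, +2):
  init: slow=0, fast=0
  step 1: slow=1, fast=2
  step 2: slow=2, fast=4
  step 3: slow=3, fast=6
  step 4: slow=4, fast=6
  step 5: slow=5, fast=6
  step 6: slow=6, fast=6
  slow == fast at node 6: cycle detected

Cycle: yes


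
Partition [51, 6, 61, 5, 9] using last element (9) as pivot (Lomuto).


Pivot: 9
  6 <= 9: swap -> [6, 51, 61, 5, 9]
  5 <= 9: swap -> [6, 5, 61, 51, 9]
Place pivot at 2: [6, 5, 9, 51, 61]

Partitioned: [6, 5, 9, 51, 61]


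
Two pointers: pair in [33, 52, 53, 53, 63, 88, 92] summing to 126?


lo=0(33)+hi=6(92)=125
lo=1(52)+hi=6(92)=144
lo=1(52)+hi=5(88)=140
lo=1(52)+hi=4(63)=115
lo=2(53)+hi=4(63)=116
lo=3(53)+hi=4(63)=116

No pair found


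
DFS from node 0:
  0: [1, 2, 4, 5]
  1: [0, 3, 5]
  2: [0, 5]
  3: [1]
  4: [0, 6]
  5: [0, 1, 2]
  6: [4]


Visit 0, push [5, 4, 2, 1]
Visit 1, push [5, 3]
Visit 3, push []
Visit 5, push [2]
Visit 2, push []
Visit 4, push [6]
Visit 6, push []

DFS order: [0, 1, 3, 5, 2, 4, 6]


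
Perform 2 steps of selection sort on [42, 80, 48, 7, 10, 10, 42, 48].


Initial: [42, 80, 48, 7, 10, 10, 42, 48]
Step 1: min=7 at 3
  Swap: [7, 80, 48, 42, 10, 10, 42, 48]
Step 2: min=10 at 4
  Swap: [7, 10, 48, 42, 80, 10, 42, 48]

After 2 steps: [7, 10, 48, 42, 80, 10, 42, 48]


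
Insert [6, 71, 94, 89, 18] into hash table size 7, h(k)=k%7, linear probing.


Insert 6: h=6 -> slot 6
Insert 71: h=1 -> slot 1
Insert 94: h=3 -> slot 3
Insert 89: h=5 -> slot 5
Insert 18: h=4 -> slot 4

Table: [None, 71, None, 94, 18, 89, 6]


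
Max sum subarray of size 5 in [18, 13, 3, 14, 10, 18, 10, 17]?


[0:5]: 58
[1:6]: 58
[2:7]: 55
[3:8]: 69

Max: 69 at [3:8]


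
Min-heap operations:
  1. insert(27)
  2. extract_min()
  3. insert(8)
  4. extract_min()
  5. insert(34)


insert(27) -> [27]
extract_min()->27, []
insert(8) -> [8]
extract_min()->8, []
insert(34) -> [34]

Final heap: [34]


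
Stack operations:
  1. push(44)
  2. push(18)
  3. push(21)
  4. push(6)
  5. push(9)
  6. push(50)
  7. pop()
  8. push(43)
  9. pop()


push(44) -> [44]
push(18) -> [44, 18]
push(21) -> [44, 18, 21]
push(6) -> [44, 18, 21, 6]
push(9) -> [44, 18, 21, 6, 9]
push(50) -> [44, 18, 21, 6, 9, 50]
pop()->50, [44, 18, 21, 6, 9]
push(43) -> [44, 18, 21, 6, 9, 43]
pop()->43, [44, 18, 21, 6, 9]

Final stack: [44, 18, 21, 6, 9]


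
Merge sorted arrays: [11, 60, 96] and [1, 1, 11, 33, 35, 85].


Take 1 from B
Take 1 from B
Take 11 from A
Take 11 from B
Take 33 from B
Take 35 from B
Take 60 from A
Take 85 from B

Merged: [1, 1, 11, 11, 33, 35, 60, 85, 96]


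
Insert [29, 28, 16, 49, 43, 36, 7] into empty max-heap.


Insert 29: [29]
Insert 28: [29, 28]
Insert 16: [29, 28, 16]
Insert 49: [49, 29, 16, 28]
Insert 43: [49, 43, 16, 28, 29]
Insert 36: [49, 43, 36, 28, 29, 16]
Insert 7: [49, 43, 36, 28, 29, 16, 7]

Final heap: [49, 43, 36, 28, 29, 16, 7]


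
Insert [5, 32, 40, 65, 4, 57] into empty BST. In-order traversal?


Insert 5: root
Insert 32: R from 5
Insert 40: R from 5 -> R from 32
Insert 65: R from 5 -> R from 32 -> R from 40
Insert 4: L from 5
Insert 57: R from 5 -> R from 32 -> R from 40 -> L from 65

In-order: [4, 5, 32, 40, 57, 65]


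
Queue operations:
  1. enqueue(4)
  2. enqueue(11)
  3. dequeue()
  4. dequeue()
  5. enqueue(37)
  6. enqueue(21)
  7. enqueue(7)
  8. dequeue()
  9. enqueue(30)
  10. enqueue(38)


enqueue(4) -> [4]
enqueue(11) -> [4, 11]
dequeue()->4, [11]
dequeue()->11, []
enqueue(37) -> [37]
enqueue(21) -> [37, 21]
enqueue(7) -> [37, 21, 7]
dequeue()->37, [21, 7]
enqueue(30) -> [21, 7, 30]
enqueue(38) -> [21, 7, 30, 38]

Final queue: [21, 7, 30, 38]


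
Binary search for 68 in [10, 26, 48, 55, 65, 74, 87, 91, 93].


Step 1: lo=0, hi=8, mid=4, val=65
Step 2: lo=5, hi=8, mid=6, val=87
Step 3: lo=5, hi=5, mid=5, val=74

Not found


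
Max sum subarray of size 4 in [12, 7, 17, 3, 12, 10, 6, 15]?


[0:4]: 39
[1:5]: 39
[2:6]: 42
[3:7]: 31
[4:8]: 43

Max: 43 at [4:8]


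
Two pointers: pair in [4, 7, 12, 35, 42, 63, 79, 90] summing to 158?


lo=0(4)+hi=7(90)=94
lo=1(7)+hi=7(90)=97
lo=2(12)+hi=7(90)=102
lo=3(35)+hi=7(90)=125
lo=4(42)+hi=7(90)=132
lo=5(63)+hi=7(90)=153
lo=6(79)+hi=7(90)=169

No pair found


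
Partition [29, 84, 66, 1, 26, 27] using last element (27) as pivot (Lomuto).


Pivot: 27
  1 <= 27: swap -> [1, 84, 66, 29, 26, 27]
  26 <= 27: swap -> [1, 26, 66, 29, 84, 27]
Place pivot at 2: [1, 26, 27, 29, 84, 66]

Partitioned: [1, 26, 27, 29, 84, 66]


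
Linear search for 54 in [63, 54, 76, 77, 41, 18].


i=0: 63!=54
i=1: 54==54 found!

Found at 1, 2 comps


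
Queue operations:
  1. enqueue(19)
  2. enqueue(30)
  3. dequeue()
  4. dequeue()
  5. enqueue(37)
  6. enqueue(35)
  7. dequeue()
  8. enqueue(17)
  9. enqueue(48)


enqueue(19) -> [19]
enqueue(30) -> [19, 30]
dequeue()->19, [30]
dequeue()->30, []
enqueue(37) -> [37]
enqueue(35) -> [37, 35]
dequeue()->37, [35]
enqueue(17) -> [35, 17]
enqueue(48) -> [35, 17, 48]

Final queue: [35, 17, 48]


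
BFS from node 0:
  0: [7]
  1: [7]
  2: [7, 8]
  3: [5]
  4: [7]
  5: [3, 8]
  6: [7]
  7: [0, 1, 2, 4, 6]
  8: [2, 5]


Visit 0, enqueue [7]
Visit 7, enqueue [1, 2, 4, 6]
Visit 1, enqueue []
Visit 2, enqueue [8]
Visit 4, enqueue []
Visit 6, enqueue []
Visit 8, enqueue [5]
Visit 5, enqueue [3]
Visit 3, enqueue []

BFS order: [0, 7, 1, 2, 4, 6, 8, 5, 3]


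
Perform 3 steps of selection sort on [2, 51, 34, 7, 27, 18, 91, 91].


Initial: [2, 51, 34, 7, 27, 18, 91, 91]
Step 1: min=2 at 0
  Swap: [2, 51, 34, 7, 27, 18, 91, 91]
Step 2: min=7 at 3
  Swap: [2, 7, 34, 51, 27, 18, 91, 91]
Step 3: min=18 at 5
  Swap: [2, 7, 18, 51, 27, 34, 91, 91]

After 3 steps: [2, 7, 18, 51, 27, 34, 91, 91]


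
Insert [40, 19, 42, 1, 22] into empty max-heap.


Insert 40: [40]
Insert 19: [40, 19]
Insert 42: [42, 19, 40]
Insert 1: [42, 19, 40, 1]
Insert 22: [42, 22, 40, 1, 19]

Final heap: [42, 22, 40, 1, 19]


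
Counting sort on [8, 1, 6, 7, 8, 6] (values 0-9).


Input: [8, 1, 6, 7, 8, 6]
Counts: [0, 1, 0, 0, 0, 0, 2, 1, 2, 0]

Sorted: [1, 6, 6, 7, 8, 8]


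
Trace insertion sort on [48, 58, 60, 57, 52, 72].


Initial: [48, 58, 60, 57, 52, 72]
Insert 58: [48, 58, 60, 57, 52, 72]
Insert 60: [48, 58, 60, 57, 52, 72]
Insert 57: [48, 57, 58, 60, 52, 72]
Insert 52: [48, 52, 57, 58, 60, 72]
Insert 72: [48, 52, 57, 58, 60, 72]

Sorted: [48, 52, 57, 58, 60, 72]


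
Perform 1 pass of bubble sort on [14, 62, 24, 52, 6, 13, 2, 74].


Initial: [14, 62, 24, 52, 6, 13, 2, 74]
Pass 1: [14, 24, 52, 6, 13, 2, 62, 74] (5 swaps)

After 1 pass: [14, 24, 52, 6, 13, 2, 62, 74]


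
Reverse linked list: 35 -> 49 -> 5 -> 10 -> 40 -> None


Step 1: curr=35, set curr.next=prev(None) | reversed so far: 35
Step 2: curr=49, set curr.next=prev(35) | reversed so far: 49 -> 35
Step 3: curr=5, set curr.next=prev(49) | reversed so far: 5 -> 49 -> 35
Step 4: curr=10, set curr.next=prev(5) | reversed so far: 10 -> 5 -> 49 -> 35
Step 5: curr=40, set curr.next=prev(10) | reversed so far: 40 -> 10 -> 5 -> 49 -> 35

40 -> 10 -> 5 -> 49 -> 35 -> None


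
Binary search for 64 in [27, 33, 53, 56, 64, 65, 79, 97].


Step 1: lo=0, hi=7, mid=3, val=56
Step 2: lo=4, hi=7, mid=5, val=65
Step 3: lo=4, hi=4, mid=4, val=64

Found at index 4


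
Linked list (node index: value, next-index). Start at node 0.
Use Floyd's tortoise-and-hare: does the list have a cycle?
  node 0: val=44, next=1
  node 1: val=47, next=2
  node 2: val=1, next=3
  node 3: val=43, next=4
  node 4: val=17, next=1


Floyd's tortoise (slow, +1) and hare (fast, +2):
  init: slow=0, fast=0
  step 1: slow=1, fast=2
  step 2: slow=2, fast=4
  step 3: slow=3, fast=2
  step 4: slow=4, fast=4
  slow == fast at node 4: cycle detected

Cycle: yes


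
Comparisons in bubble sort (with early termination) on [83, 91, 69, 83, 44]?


Algorithm: bubble sort (with early termination)
Input: [83, 91, 69, 83, 44]
Sorted: [44, 69, 83, 83, 91]

10


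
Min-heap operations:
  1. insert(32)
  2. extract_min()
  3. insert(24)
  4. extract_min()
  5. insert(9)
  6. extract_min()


insert(32) -> [32]
extract_min()->32, []
insert(24) -> [24]
extract_min()->24, []
insert(9) -> [9]
extract_min()->9, []

Final heap: []


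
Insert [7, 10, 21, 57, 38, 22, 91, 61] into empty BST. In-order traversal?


Insert 7: root
Insert 10: R from 7
Insert 21: R from 7 -> R from 10
Insert 57: R from 7 -> R from 10 -> R from 21
Insert 38: R from 7 -> R from 10 -> R from 21 -> L from 57
Insert 22: R from 7 -> R from 10 -> R from 21 -> L from 57 -> L from 38
Insert 91: R from 7 -> R from 10 -> R from 21 -> R from 57
Insert 61: R from 7 -> R from 10 -> R from 21 -> R from 57 -> L from 91

In-order: [7, 10, 21, 22, 38, 57, 61, 91]


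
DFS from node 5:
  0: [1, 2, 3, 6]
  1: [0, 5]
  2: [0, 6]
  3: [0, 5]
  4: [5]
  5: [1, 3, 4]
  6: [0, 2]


Visit 5, push [4, 3, 1]
Visit 1, push [0]
Visit 0, push [6, 3, 2]
Visit 2, push [6]
Visit 6, push []
Visit 3, push []
Visit 4, push []

DFS order: [5, 1, 0, 2, 6, 3, 4]


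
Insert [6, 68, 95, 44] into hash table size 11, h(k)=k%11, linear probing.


Insert 6: h=6 -> slot 6
Insert 68: h=2 -> slot 2
Insert 95: h=7 -> slot 7
Insert 44: h=0 -> slot 0

Table: [44, None, 68, None, None, None, 6, 95, None, None, None]


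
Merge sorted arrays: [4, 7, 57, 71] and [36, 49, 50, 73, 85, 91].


Take 4 from A
Take 7 from A
Take 36 from B
Take 49 from B
Take 50 from B
Take 57 from A
Take 71 from A

Merged: [4, 7, 36, 49, 50, 57, 71, 73, 85, 91]


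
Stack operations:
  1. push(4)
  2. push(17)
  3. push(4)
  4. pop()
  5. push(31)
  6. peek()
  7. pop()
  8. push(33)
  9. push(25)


push(4) -> [4]
push(17) -> [4, 17]
push(4) -> [4, 17, 4]
pop()->4, [4, 17]
push(31) -> [4, 17, 31]
peek()->31
pop()->31, [4, 17]
push(33) -> [4, 17, 33]
push(25) -> [4, 17, 33, 25]

Final stack: [4, 17, 33, 25]


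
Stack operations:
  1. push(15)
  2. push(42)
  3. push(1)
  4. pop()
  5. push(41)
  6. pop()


push(15) -> [15]
push(42) -> [15, 42]
push(1) -> [15, 42, 1]
pop()->1, [15, 42]
push(41) -> [15, 42, 41]
pop()->41, [15, 42]

Final stack: [15, 42]


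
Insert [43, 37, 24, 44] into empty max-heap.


Insert 43: [43]
Insert 37: [43, 37]
Insert 24: [43, 37, 24]
Insert 44: [44, 43, 24, 37]

Final heap: [44, 43, 24, 37]


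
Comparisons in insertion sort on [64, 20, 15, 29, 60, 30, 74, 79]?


Algorithm: insertion sort
Input: [64, 20, 15, 29, 60, 30, 74, 79]
Sorted: [15, 20, 29, 30, 60, 64, 74, 79]

12


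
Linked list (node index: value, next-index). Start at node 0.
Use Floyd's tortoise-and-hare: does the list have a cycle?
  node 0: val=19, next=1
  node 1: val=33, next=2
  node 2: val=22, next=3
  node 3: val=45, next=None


Floyd's tortoise (slow, +1) and hare (fast, +2):
  init: slow=0, fast=0
  step 1: slow=1, fast=2
  step 2: fast 2->3->None, no cycle

Cycle: no


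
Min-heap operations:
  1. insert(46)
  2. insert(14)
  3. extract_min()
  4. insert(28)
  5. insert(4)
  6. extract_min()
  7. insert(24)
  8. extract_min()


insert(46) -> [46]
insert(14) -> [14, 46]
extract_min()->14, [46]
insert(28) -> [28, 46]
insert(4) -> [4, 46, 28]
extract_min()->4, [28, 46]
insert(24) -> [24, 46, 28]
extract_min()->24, [28, 46]

Final heap: [28, 46]


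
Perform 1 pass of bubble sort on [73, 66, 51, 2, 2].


Initial: [73, 66, 51, 2, 2]
Pass 1: [66, 51, 2, 2, 73] (4 swaps)

After 1 pass: [66, 51, 2, 2, 73]


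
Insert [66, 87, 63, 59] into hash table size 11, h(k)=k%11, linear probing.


Insert 66: h=0 -> slot 0
Insert 87: h=10 -> slot 10
Insert 63: h=8 -> slot 8
Insert 59: h=4 -> slot 4

Table: [66, None, None, None, 59, None, None, None, 63, None, 87]


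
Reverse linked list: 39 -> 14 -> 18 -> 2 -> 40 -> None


Step 1: curr=39, set curr.next=prev(None) | reversed so far: 39
Step 2: curr=14, set curr.next=prev(39) | reversed so far: 14 -> 39
Step 3: curr=18, set curr.next=prev(14) | reversed so far: 18 -> 14 -> 39
Step 4: curr=2, set curr.next=prev(18) | reversed so far: 2 -> 18 -> 14 -> 39
Step 5: curr=40, set curr.next=prev(2) | reversed so far: 40 -> 2 -> 18 -> 14 -> 39

40 -> 2 -> 18 -> 14 -> 39 -> None


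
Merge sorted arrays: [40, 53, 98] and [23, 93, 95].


Take 23 from B
Take 40 from A
Take 53 from A
Take 93 from B
Take 95 from B

Merged: [23, 40, 53, 93, 95, 98]


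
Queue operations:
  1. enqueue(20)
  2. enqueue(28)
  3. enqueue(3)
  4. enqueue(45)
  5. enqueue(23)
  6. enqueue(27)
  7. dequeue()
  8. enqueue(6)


enqueue(20) -> [20]
enqueue(28) -> [20, 28]
enqueue(3) -> [20, 28, 3]
enqueue(45) -> [20, 28, 3, 45]
enqueue(23) -> [20, 28, 3, 45, 23]
enqueue(27) -> [20, 28, 3, 45, 23, 27]
dequeue()->20, [28, 3, 45, 23, 27]
enqueue(6) -> [28, 3, 45, 23, 27, 6]

Final queue: [28, 3, 45, 23, 27, 6]


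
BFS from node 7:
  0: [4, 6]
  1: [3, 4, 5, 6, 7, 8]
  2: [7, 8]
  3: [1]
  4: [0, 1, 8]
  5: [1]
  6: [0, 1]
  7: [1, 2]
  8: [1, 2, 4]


Visit 7, enqueue [1, 2]
Visit 1, enqueue [3, 4, 5, 6, 8]
Visit 2, enqueue []
Visit 3, enqueue []
Visit 4, enqueue [0]
Visit 5, enqueue []
Visit 6, enqueue []
Visit 8, enqueue []
Visit 0, enqueue []

BFS order: [7, 1, 2, 3, 4, 5, 6, 8, 0]


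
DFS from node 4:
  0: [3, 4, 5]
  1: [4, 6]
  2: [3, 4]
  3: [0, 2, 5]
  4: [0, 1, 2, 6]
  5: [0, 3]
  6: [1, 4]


Visit 4, push [6, 2, 1, 0]
Visit 0, push [5, 3]
Visit 3, push [5, 2]
Visit 2, push []
Visit 5, push []
Visit 1, push [6]
Visit 6, push []

DFS order: [4, 0, 3, 2, 5, 1, 6]


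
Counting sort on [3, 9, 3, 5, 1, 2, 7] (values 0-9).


Input: [3, 9, 3, 5, 1, 2, 7]
Counts: [0, 1, 1, 2, 0, 1, 0, 1, 0, 1]

Sorted: [1, 2, 3, 3, 5, 7, 9]


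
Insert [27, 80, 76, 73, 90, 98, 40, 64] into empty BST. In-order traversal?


Insert 27: root
Insert 80: R from 27
Insert 76: R from 27 -> L from 80
Insert 73: R from 27 -> L from 80 -> L from 76
Insert 90: R from 27 -> R from 80
Insert 98: R from 27 -> R from 80 -> R from 90
Insert 40: R from 27 -> L from 80 -> L from 76 -> L from 73
Insert 64: R from 27 -> L from 80 -> L from 76 -> L from 73 -> R from 40

In-order: [27, 40, 64, 73, 76, 80, 90, 98]


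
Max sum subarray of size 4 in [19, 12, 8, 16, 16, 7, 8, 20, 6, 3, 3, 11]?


[0:4]: 55
[1:5]: 52
[2:6]: 47
[3:7]: 47
[4:8]: 51
[5:9]: 41
[6:10]: 37
[7:11]: 32
[8:12]: 23

Max: 55 at [0:4]


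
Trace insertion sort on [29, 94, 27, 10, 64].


Initial: [29, 94, 27, 10, 64]
Insert 94: [29, 94, 27, 10, 64]
Insert 27: [27, 29, 94, 10, 64]
Insert 10: [10, 27, 29, 94, 64]
Insert 64: [10, 27, 29, 64, 94]

Sorted: [10, 27, 29, 64, 94]


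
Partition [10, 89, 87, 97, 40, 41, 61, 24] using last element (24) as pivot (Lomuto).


Pivot: 24
  10 <= 24: advance i (no swap)
Place pivot at 1: [10, 24, 87, 97, 40, 41, 61, 89]

Partitioned: [10, 24, 87, 97, 40, 41, 61, 89]


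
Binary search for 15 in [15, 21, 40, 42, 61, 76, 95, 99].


Step 1: lo=0, hi=7, mid=3, val=42
Step 2: lo=0, hi=2, mid=1, val=21
Step 3: lo=0, hi=0, mid=0, val=15

Found at index 0


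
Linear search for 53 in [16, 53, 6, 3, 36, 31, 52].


i=0: 16!=53
i=1: 53==53 found!

Found at 1, 2 comps


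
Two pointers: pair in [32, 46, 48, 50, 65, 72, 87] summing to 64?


lo=0(32)+hi=6(87)=119
lo=0(32)+hi=5(72)=104
lo=0(32)+hi=4(65)=97
lo=0(32)+hi=3(50)=82
lo=0(32)+hi=2(48)=80
lo=0(32)+hi=1(46)=78

No pair found


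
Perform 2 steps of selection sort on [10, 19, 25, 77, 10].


Initial: [10, 19, 25, 77, 10]
Step 1: min=10 at 0
  Swap: [10, 19, 25, 77, 10]
Step 2: min=10 at 4
  Swap: [10, 10, 25, 77, 19]

After 2 steps: [10, 10, 25, 77, 19]


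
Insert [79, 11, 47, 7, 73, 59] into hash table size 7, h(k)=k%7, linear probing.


Insert 79: h=2 -> slot 2
Insert 11: h=4 -> slot 4
Insert 47: h=5 -> slot 5
Insert 7: h=0 -> slot 0
Insert 73: h=3 -> slot 3
Insert 59: h=3, 3 probes -> slot 6

Table: [7, None, 79, 73, 11, 47, 59]


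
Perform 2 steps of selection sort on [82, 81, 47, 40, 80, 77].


Initial: [82, 81, 47, 40, 80, 77]
Step 1: min=40 at 3
  Swap: [40, 81, 47, 82, 80, 77]
Step 2: min=47 at 2
  Swap: [40, 47, 81, 82, 80, 77]

After 2 steps: [40, 47, 81, 82, 80, 77]


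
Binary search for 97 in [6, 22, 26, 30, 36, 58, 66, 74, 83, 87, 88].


Step 1: lo=0, hi=10, mid=5, val=58
Step 2: lo=6, hi=10, mid=8, val=83
Step 3: lo=9, hi=10, mid=9, val=87
Step 4: lo=10, hi=10, mid=10, val=88

Not found


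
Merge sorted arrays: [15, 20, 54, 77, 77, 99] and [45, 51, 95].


Take 15 from A
Take 20 from A
Take 45 from B
Take 51 from B
Take 54 from A
Take 77 from A
Take 77 from A
Take 95 from B

Merged: [15, 20, 45, 51, 54, 77, 77, 95, 99]


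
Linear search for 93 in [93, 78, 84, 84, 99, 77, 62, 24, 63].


i=0: 93==93 found!

Found at 0, 1 comps


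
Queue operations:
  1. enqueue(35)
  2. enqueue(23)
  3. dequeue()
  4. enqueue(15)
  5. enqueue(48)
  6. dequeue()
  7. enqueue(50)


enqueue(35) -> [35]
enqueue(23) -> [35, 23]
dequeue()->35, [23]
enqueue(15) -> [23, 15]
enqueue(48) -> [23, 15, 48]
dequeue()->23, [15, 48]
enqueue(50) -> [15, 48, 50]

Final queue: [15, 48, 50]


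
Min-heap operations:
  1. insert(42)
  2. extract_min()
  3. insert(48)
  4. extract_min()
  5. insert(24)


insert(42) -> [42]
extract_min()->42, []
insert(48) -> [48]
extract_min()->48, []
insert(24) -> [24]

Final heap: [24]


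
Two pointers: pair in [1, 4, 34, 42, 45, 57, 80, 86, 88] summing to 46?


lo=0(1)+hi=8(88)=89
lo=0(1)+hi=7(86)=87
lo=0(1)+hi=6(80)=81
lo=0(1)+hi=5(57)=58
lo=0(1)+hi=4(45)=46

Yes: 1+45=46


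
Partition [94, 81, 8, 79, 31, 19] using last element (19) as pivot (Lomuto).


Pivot: 19
  8 <= 19: swap -> [8, 81, 94, 79, 31, 19]
Place pivot at 1: [8, 19, 94, 79, 31, 81]

Partitioned: [8, 19, 94, 79, 31, 81]


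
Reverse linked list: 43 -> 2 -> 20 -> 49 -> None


Step 1: curr=43, set curr.next=prev(None) | reversed so far: 43
Step 2: curr=2, set curr.next=prev(43) | reversed so far: 2 -> 43
Step 3: curr=20, set curr.next=prev(2) | reversed so far: 20 -> 2 -> 43
Step 4: curr=49, set curr.next=prev(20) | reversed so far: 49 -> 20 -> 2 -> 43

49 -> 20 -> 2 -> 43 -> None


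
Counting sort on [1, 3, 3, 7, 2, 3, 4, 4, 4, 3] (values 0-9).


Input: [1, 3, 3, 7, 2, 3, 4, 4, 4, 3]
Counts: [0, 1, 1, 4, 3, 0, 0, 1, 0, 0]

Sorted: [1, 2, 3, 3, 3, 3, 4, 4, 4, 7]


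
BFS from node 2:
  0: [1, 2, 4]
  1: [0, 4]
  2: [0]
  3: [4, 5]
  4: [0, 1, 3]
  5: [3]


Visit 2, enqueue [0]
Visit 0, enqueue [1, 4]
Visit 1, enqueue []
Visit 4, enqueue [3]
Visit 3, enqueue [5]
Visit 5, enqueue []

BFS order: [2, 0, 1, 4, 3, 5]


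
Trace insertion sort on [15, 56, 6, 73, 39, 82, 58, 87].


Initial: [15, 56, 6, 73, 39, 82, 58, 87]
Insert 56: [15, 56, 6, 73, 39, 82, 58, 87]
Insert 6: [6, 15, 56, 73, 39, 82, 58, 87]
Insert 73: [6, 15, 56, 73, 39, 82, 58, 87]
Insert 39: [6, 15, 39, 56, 73, 82, 58, 87]
Insert 82: [6, 15, 39, 56, 73, 82, 58, 87]
Insert 58: [6, 15, 39, 56, 58, 73, 82, 87]
Insert 87: [6, 15, 39, 56, 58, 73, 82, 87]

Sorted: [6, 15, 39, 56, 58, 73, 82, 87]


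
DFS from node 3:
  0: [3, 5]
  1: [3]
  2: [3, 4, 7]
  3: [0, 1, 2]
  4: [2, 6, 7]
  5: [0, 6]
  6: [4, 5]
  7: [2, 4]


Visit 3, push [2, 1, 0]
Visit 0, push [5]
Visit 5, push [6]
Visit 6, push [4]
Visit 4, push [7, 2]
Visit 2, push [7]
Visit 7, push []
Visit 1, push []

DFS order: [3, 0, 5, 6, 4, 2, 7, 1]


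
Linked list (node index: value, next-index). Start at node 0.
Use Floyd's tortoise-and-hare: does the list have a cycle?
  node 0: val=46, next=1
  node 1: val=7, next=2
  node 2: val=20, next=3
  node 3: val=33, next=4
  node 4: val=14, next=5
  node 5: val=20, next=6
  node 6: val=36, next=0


Floyd's tortoise (slow, +1) and hare (fast, +2):
  init: slow=0, fast=0
  step 1: slow=1, fast=2
  step 2: slow=2, fast=4
  step 3: slow=3, fast=6
  step 4: slow=4, fast=1
  step 5: slow=5, fast=3
  step 6: slow=6, fast=5
  step 7: slow=0, fast=0
  slow == fast at node 0: cycle detected

Cycle: yes


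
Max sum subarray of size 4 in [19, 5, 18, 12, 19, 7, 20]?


[0:4]: 54
[1:5]: 54
[2:6]: 56
[3:7]: 58

Max: 58 at [3:7]


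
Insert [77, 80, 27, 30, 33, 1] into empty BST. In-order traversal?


Insert 77: root
Insert 80: R from 77
Insert 27: L from 77
Insert 30: L from 77 -> R from 27
Insert 33: L from 77 -> R from 27 -> R from 30
Insert 1: L from 77 -> L from 27

In-order: [1, 27, 30, 33, 77, 80]


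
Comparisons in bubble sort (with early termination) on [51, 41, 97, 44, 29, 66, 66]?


Algorithm: bubble sort (with early termination)
Input: [51, 41, 97, 44, 29, 66, 66]
Sorted: [29, 41, 44, 51, 66, 66, 97]

20


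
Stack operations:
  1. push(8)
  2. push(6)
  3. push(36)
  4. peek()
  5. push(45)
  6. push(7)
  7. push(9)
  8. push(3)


push(8) -> [8]
push(6) -> [8, 6]
push(36) -> [8, 6, 36]
peek()->36
push(45) -> [8, 6, 36, 45]
push(7) -> [8, 6, 36, 45, 7]
push(9) -> [8, 6, 36, 45, 7, 9]
push(3) -> [8, 6, 36, 45, 7, 9, 3]

Final stack: [8, 6, 36, 45, 7, 9, 3]


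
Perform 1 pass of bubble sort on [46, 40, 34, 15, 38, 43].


Initial: [46, 40, 34, 15, 38, 43]
Pass 1: [40, 34, 15, 38, 43, 46] (5 swaps)

After 1 pass: [40, 34, 15, 38, 43, 46]


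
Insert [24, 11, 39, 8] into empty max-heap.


Insert 24: [24]
Insert 11: [24, 11]
Insert 39: [39, 11, 24]
Insert 8: [39, 11, 24, 8]

Final heap: [39, 11, 24, 8]


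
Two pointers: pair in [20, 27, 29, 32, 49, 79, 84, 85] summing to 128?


lo=0(20)+hi=7(85)=105
lo=1(27)+hi=7(85)=112
lo=2(29)+hi=7(85)=114
lo=3(32)+hi=7(85)=117
lo=4(49)+hi=7(85)=134
lo=4(49)+hi=6(84)=133
lo=4(49)+hi=5(79)=128

Yes: 49+79=128


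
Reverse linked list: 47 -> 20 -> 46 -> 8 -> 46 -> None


Step 1: curr=47, set curr.next=prev(None) | reversed so far: 47
Step 2: curr=20, set curr.next=prev(47) | reversed so far: 20 -> 47
Step 3: curr=46, set curr.next=prev(20) | reversed so far: 46 -> 20 -> 47
Step 4: curr=8, set curr.next=prev(46) | reversed so far: 8 -> 46 -> 20 -> 47
Step 5: curr=46, set curr.next=prev(8) | reversed so far: 46 -> 8 -> 46 -> 20 -> 47

46 -> 8 -> 46 -> 20 -> 47 -> None


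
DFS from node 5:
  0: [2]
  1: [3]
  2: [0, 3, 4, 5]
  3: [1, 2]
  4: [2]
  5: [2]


Visit 5, push [2]
Visit 2, push [4, 3, 0]
Visit 0, push []
Visit 3, push [1]
Visit 1, push []
Visit 4, push []

DFS order: [5, 2, 0, 3, 1, 4]


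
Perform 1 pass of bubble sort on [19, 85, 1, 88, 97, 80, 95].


Initial: [19, 85, 1, 88, 97, 80, 95]
Pass 1: [19, 1, 85, 88, 80, 95, 97] (3 swaps)

After 1 pass: [19, 1, 85, 88, 80, 95, 97]


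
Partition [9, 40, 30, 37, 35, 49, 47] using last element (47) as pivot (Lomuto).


Pivot: 47
  9 <= 47: advance i (no swap)
  40 <= 47: advance i (no swap)
  30 <= 47: advance i (no swap)
  37 <= 47: advance i (no swap)
  35 <= 47: advance i (no swap)
Place pivot at 5: [9, 40, 30, 37, 35, 47, 49]

Partitioned: [9, 40, 30, 37, 35, 47, 49]


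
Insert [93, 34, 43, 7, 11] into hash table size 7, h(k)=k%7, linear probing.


Insert 93: h=2 -> slot 2
Insert 34: h=6 -> slot 6
Insert 43: h=1 -> slot 1
Insert 7: h=0 -> slot 0
Insert 11: h=4 -> slot 4

Table: [7, 43, 93, None, 11, None, 34]


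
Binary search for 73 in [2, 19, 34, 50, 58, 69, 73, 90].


Step 1: lo=0, hi=7, mid=3, val=50
Step 2: lo=4, hi=7, mid=5, val=69
Step 3: lo=6, hi=7, mid=6, val=73

Found at index 6


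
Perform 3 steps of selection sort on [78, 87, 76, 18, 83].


Initial: [78, 87, 76, 18, 83]
Step 1: min=18 at 3
  Swap: [18, 87, 76, 78, 83]
Step 2: min=76 at 2
  Swap: [18, 76, 87, 78, 83]
Step 3: min=78 at 3
  Swap: [18, 76, 78, 87, 83]

After 3 steps: [18, 76, 78, 87, 83]


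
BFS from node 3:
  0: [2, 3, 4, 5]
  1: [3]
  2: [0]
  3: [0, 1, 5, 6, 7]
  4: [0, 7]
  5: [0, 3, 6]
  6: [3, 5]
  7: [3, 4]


Visit 3, enqueue [0, 1, 5, 6, 7]
Visit 0, enqueue [2, 4]
Visit 1, enqueue []
Visit 5, enqueue []
Visit 6, enqueue []
Visit 7, enqueue []
Visit 2, enqueue []
Visit 4, enqueue []

BFS order: [3, 0, 1, 5, 6, 7, 2, 4]


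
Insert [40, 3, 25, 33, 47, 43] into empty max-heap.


Insert 40: [40]
Insert 3: [40, 3]
Insert 25: [40, 3, 25]
Insert 33: [40, 33, 25, 3]
Insert 47: [47, 40, 25, 3, 33]
Insert 43: [47, 40, 43, 3, 33, 25]

Final heap: [47, 40, 43, 3, 33, 25]


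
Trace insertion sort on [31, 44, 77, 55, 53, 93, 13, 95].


Initial: [31, 44, 77, 55, 53, 93, 13, 95]
Insert 44: [31, 44, 77, 55, 53, 93, 13, 95]
Insert 77: [31, 44, 77, 55, 53, 93, 13, 95]
Insert 55: [31, 44, 55, 77, 53, 93, 13, 95]
Insert 53: [31, 44, 53, 55, 77, 93, 13, 95]
Insert 93: [31, 44, 53, 55, 77, 93, 13, 95]
Insert 13: [13, 31, 44, 53, 55, 77, 93, 95]
Insert 95: [13, 31, 44, 53, 55, 77, 93, 95]

Sorted: [13, 31, 44, 53, 55, 77, 93, 95]


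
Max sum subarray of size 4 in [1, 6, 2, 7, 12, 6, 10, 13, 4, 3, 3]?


[0:4]: 16
[1:5]: 27
[2:6]: 27
[3:7]: 35
[4:8]: 41
[5:9]: 33
[6:10]: 30
[7:11]: 23

Max: 41 at [4:8]


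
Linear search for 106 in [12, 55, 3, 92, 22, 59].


i=0: 12!=106
i=1: 55!=106
i=2: 3!=106
i=3: 92!=106
i=4: 22!=106
i=5: 59!=106

Not found, 6 comps


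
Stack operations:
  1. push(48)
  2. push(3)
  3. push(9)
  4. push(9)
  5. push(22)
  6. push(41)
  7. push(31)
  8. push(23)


push(48) -> [48]
push(3) -> [48, 3]
push(9) -> [48, 3, 9]
push(9) -> [48, 3, 9, 9]
push(22) -> [48, 3, 9, 9, 22]
push(41) -> [48, 3, 9, 9, 22, 41]
push(31) -> [48, 3, 9, 9, 22, 41, 31]
push(23) -> [48, 3, 9, 9, 22, 41, 31, 23]

Final stack: [48, 3, 9, 9, 22, 41, 31, 23]


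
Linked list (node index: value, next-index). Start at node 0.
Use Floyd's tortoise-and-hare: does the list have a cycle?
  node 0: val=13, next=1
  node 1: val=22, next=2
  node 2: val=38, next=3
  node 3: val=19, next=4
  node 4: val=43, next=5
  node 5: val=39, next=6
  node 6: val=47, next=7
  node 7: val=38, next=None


Floyd's tortoise (slow, +1) and hare (fast, +2):
  init: slow=0, fast=0
  step 1: slow=1, fast=2
  step 2: slow=2, fast=4
  step 3: slow=3, fast=6
  step 4: fast 6->7->None, no cycle

Cycle: no


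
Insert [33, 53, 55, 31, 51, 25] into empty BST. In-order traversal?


Insert 33: root
Insert 53: R from 33
Insert 55: R from 33 -> R from 53
Insert 31: L from 33
Insert 51: R from 33 -> L from 53
Insert 25: L from 33 -> L from 31

In-order: [25, 31, 33, 51, 53, 55]


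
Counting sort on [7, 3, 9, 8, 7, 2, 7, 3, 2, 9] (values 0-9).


Input: [7, 3, 9, 8, 7, 2, 7, 3, 2, 9]
Counts: [0, 0, 2, 2, 0, 0, 0, 3, 1, 2]

Sorted: [2, 2, 3, 3, 7, 7, 7, 8, 9, 9]


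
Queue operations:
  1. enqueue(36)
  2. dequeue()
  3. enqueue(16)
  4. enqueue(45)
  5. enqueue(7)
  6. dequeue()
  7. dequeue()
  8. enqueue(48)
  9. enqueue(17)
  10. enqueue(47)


enqueue(36) -> [36]
dequeue()->36, []
enqueue(16) -> [16]
enqueue(45) -> [16, 45]
enqueue(7) -> [16, 45, 7]
dequeue()->16, [45, 7]
dequeue()->45, [7]
enqueue(48) -> [7, 48]
enqueue(17) -> [7, 48, 17]
enqueue(47) -> [7, 48, 17, 47]

Final queue: [7, 48, 17, 47]


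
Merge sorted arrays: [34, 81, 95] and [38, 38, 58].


Take 34 from A
Take 38 from B
Take 38 from B
Take 58 from B

Merged: [34, 38, 38, 58, 81, 95]


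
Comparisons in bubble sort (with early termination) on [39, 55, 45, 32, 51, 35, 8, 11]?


Algorithm: bubble sort (with early termination)
Input: [39, 55, 45, 32, 51, 35, 8, 11]
Sorted: [8, 11, 32, 35, 39, 45, 51, 55]

28


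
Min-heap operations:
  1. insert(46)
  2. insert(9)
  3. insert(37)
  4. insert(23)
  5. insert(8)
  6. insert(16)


insert(46) -> [46]
insert(9) -> [9, 46]
insert(37) -> [9, 46, 37]
insert(23) -> [9, 23, 37, 46]
insert(8) -> [8, 9, 37, 46, 23]
insert(16) -> [8, 9, 16, 46, 23, 37]

Final heap: [8, 9, 16, 46, 23, 37]


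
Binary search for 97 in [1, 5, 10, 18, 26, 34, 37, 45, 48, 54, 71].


Step 1: lo=0, hi=10, mid=5, val=34
Step 2: lo=6, hi=10, mid=8, val=48
Step 3: lo=9, hi=10, mid=9, val=54
Step 4: lo=10, hi=10, mid=10, val=71

Not found


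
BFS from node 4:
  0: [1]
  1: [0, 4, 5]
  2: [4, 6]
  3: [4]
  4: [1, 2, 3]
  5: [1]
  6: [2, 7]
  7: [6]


Visit 4, enqueue [1, 2, 3]
Visit 1, enqueue [0, 5]
Visit 2, enqueue [6]
Visit 3, enqueue []
Visit 0, enqueue []
Visit 5, enqueue []
Visit 6, enqueue [7]
Visit 7, enqueue []

BFS order: [4, 1, 2, 3, 0, 5, 6, 7]


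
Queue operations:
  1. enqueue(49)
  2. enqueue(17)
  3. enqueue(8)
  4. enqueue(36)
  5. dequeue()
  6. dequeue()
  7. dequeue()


enqueue(49) -> [49]
enqueue(17) -> [49, 17]
enqueue(8) -> [49, 17, 8]
enqueue(36) -> [49, 17, 8, 36]
dequeue()->49, [17, 8, 36]
dequeue()->17, [8, 36]
dequeue()->8, [36]

Final queue: [36]


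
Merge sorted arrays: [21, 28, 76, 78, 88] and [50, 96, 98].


Take 21 from A
Take 28 from A
Take 50 from B
Take 76 from A
Take 78 from A
Take 88 from A

Merged: [21, 28, 50, 76, 78, 88, 96, 98]


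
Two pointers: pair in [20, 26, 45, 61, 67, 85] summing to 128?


lo=0(20)+hi=5(85)=105
lo=1(26)+hi=5(85)=111
lo=2(45)+hi=5(85)=130
lo=2(45)+hi=4(67)=112
lo=3(61)+hi=4(67)=128

Yes: 61+67=128


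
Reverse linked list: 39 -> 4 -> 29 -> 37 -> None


Step 1: curr=39, set curr.next=prev(None) | reversed so far: 39
Step 2: curr=4, set curr.next=prev(39) | reversed so far: 4 -> 39
Step 3: curr=29, set curr.next=prev(4) | reversed so far: 29 -> 4 -> 39
Step 4: curr=37, set curr.next=prev(29) | reversed so far: 37 -> 29 -> 4 -> 39

37 -> 29 -> 4 -> 39 -> None


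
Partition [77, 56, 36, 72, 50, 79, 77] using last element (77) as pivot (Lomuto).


Pivot: 77
  77 <= 77: advance i (no swap)
  56 <= 77: advance i (no swap)
  36 <= 77: advance i (no swap)
  72 <= 77: advance i (no swap)
  50 <= 77: advance i (no swap)
Place pivot at 5: [77, 56, 36, 72, 50, 77, 79]

Partitioned: [77, 56, 36, 72, 50, 77, 79]


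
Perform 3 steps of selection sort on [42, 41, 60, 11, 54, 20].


Initial: [42, 41, 60, 11, 54, 20]
Step 1: min=11 at 3
  Swap: [11, 41, 60, 42, 54, 20]
Step 2: min=20 at 5
  Swap: [11, 20, 60, 42, 54, 41]
Step 3: min=41 at 5
  Swap: [11, 20, 41, 42, 54, 60]

After 3 steps: [11, 20, 41, 42, 54, 60]


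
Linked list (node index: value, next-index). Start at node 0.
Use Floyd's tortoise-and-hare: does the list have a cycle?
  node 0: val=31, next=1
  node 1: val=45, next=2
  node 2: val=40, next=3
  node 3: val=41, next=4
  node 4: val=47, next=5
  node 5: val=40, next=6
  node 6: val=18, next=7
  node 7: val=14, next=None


Floyd's tortoise (slow, +1) and hare (fast, +2):
  init: slow=0, fast=0
  step 1: slow=1, fast=2
  step 2: slow=2, fast=4
  step 3: slow=3, fast=6
  step 4: fast 6->7->None, no cycle

Cycle: no


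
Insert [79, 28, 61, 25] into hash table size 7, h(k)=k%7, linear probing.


Insert 79: h=2 -> slot 2
Insert 28: h=0 -> slot 0
Insert 61: h=5 -> slot 5
Insert 25: h=4 -> slot 4

Table: [28, None, 79, None, 25, 61, None]


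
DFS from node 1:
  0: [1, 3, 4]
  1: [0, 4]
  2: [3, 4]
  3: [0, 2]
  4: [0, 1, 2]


Visit 1, push [4, 0]
Visit 0, push [4, 3]
Visit 3, push [2]
Visit 2, push [4]
Visit 4, push []

DFS order: [1, 0, 3, 2, 4]


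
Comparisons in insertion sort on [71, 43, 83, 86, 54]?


Algorithm: insertion sort
Input: [71, 43, 83, 86, 54]
Sorted: [43, 54, 71, 83, 86]

7


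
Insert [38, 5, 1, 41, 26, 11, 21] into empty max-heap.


Insert 38: [38]
Insert 5: [38, 5]
Insert 1: [38, 5, 1]
Insert 41: [41, 38, 1, 5]
Insert 26: [41, 38, 1, 5, 26]
Insert 11: [41, 38, 11, 5, 26, 1]
Insert 21: [41, 38, 21, 5, 26, 1, 11]

Final heap: [41, 38, 21, 5, 26, 1, 11]


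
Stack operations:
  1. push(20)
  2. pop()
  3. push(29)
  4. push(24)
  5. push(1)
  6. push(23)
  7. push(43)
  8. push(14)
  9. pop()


push(20) -> [20]
pop()->20, []
push(29) -> [29]
push(24) -> [29, 24]
push(1) -> [29, 24, 1]
push(23) -> [29, 24, 1, 23]
push(43) -> [29, 24, 1, 23, 43]
push(14) -> [29, 24, 1, 23, 43, 14]
pop()->14, [29, 24, 1, 23, 43]

Final stack: [29, 24, 1, 23, 43]
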